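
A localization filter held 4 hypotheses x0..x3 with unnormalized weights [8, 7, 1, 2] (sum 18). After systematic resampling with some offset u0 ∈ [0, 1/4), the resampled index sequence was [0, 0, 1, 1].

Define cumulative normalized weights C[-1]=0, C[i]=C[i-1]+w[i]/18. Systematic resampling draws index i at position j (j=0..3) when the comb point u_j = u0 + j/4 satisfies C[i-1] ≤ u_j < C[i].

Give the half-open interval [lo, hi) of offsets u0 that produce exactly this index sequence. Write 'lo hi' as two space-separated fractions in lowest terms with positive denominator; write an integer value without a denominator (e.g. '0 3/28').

0 1/12

C = [4/9, 5/6, 8/9, 1]
j=0 picked index 0: u0 ∈ [0, 4/9)
j=1 picked index 0: u0 ∈ [-1/4, 7/36)
j=2 picked index 1: u0 ∈ [-1/18, 1/3)
j=3 picked index 1: u0 ∈ [-11/36, 1/12)
intersection: [0, 1/12)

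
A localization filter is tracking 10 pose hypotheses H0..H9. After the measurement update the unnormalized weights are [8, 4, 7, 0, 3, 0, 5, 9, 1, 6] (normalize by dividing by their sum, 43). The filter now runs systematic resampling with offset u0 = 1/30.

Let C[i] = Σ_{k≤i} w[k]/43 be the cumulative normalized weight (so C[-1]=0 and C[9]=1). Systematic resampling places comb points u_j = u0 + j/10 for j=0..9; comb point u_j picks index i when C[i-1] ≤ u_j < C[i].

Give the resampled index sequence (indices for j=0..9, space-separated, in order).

0 0 1 2 2 6 7 7 7 9

C = [8/43, 12/43, 19/43, 19/43, 22/43, 22/43, 27/43, 36/43, 37/43, 1]
j=0: u_0=1/30 ∈ [0, 8/43) → index 0
j=1: u_1=2/15 ∈ [0, 8/43) → index 0
j=2: u_2=7/30 ∈ [8/43, 12/43) → index 1
j=3: u_3=1/3 ∈ [12/43, 19/43) → index 2
j=4: u_4=13/30 ∈ [12/43, 19/43) → index 2
j=5: u_5=8/15 ∈ [22/43, 27/43) → index 6
j=6: u_6=19/30 ∈ [27/43, 36/43) → index 7
j=7: u_7=11/15 ∈ [27/43, 36/43) → index 7
j=8: u_8=5/6 ∈ [27/43, 36/43) → index 7
j=9: u_9=14/15 ∈ [37/43, 1) → index 9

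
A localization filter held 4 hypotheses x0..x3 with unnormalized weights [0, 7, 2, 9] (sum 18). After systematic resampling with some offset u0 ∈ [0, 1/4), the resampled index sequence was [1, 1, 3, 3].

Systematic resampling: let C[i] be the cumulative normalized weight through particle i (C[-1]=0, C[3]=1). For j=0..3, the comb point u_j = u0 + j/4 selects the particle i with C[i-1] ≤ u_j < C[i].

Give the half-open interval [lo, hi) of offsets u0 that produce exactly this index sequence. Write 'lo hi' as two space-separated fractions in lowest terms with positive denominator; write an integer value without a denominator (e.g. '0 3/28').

C = [0, 7/18, 1/2, 1]
j=0 picked index 1: u0 ∈ [0, 7/18)
j=1 picked index 1: u0 ∈ [-1/4, 5/36)
j=2 picked index 3: u0 ∈ [0, 1/2)
j=3 picked index 3: u0 ∈ [-1/4, 1/4)
intersection: [0, 5/36)

0 5/36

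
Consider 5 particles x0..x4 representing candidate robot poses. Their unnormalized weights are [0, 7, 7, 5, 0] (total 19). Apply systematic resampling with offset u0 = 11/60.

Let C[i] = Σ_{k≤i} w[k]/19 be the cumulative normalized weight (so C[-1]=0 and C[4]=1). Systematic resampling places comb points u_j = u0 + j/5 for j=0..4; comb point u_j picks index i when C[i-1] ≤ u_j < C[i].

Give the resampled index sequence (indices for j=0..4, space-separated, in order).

C = [0, 7/19, 14/19, 1, 1]
j=0: u_0=11/60 ∈ [0, 7/19) → index 1
j=1: u_1=23/60 ∈ [7/19, 14/19) → index 2
j=2: u_2=7/12 ∈ [7/19, 14/19) → index 2
j=3: u_3=47/60 ∈ [14/19, 1) → index 3
j=4: u_4=59/60 ∈ [14/19, 1) → index 3

1 2 2 3 3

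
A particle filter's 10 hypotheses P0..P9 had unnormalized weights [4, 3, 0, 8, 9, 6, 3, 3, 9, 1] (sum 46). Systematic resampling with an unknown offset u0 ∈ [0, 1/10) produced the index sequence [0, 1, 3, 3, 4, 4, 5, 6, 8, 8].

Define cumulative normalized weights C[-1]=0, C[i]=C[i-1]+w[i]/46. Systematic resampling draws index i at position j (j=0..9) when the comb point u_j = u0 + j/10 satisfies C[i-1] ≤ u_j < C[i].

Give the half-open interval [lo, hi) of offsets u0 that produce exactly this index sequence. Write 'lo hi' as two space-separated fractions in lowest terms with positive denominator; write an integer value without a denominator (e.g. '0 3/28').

C = [2/23, 7/46, 7/46, 15/46, 12/23, 15/23, 33/46, 18/23, 45/46, 1]
j=0 picked index 0: u0 ∈ [0, 2/23)
j=1 picked index 1: u0 ∈ [-3/230, 6/115)
j=2 picked index 3: u0 ∈ [-11/230, 29/230)
j=3 picked index 3: u0 ∈ [-17/115, 3/115)
j=4 picked index 4: u0 ∈ [-17/230, 14/115)
j=5 picked index 4: u0 ∈ [-4/23, 1/46)
j=6 picked index 5: u0 ∈ [-9/115, 6/115)
j=7 picked index 6: u0 ∈ [-11/230, 2/115)
j=8 picked index 8: u0 ∈ [-2/115, 41/230)
j=9 picked index 8: u0 ∈ [-27/230, 9/115)
intersection: [0, 2/115)

0 2/115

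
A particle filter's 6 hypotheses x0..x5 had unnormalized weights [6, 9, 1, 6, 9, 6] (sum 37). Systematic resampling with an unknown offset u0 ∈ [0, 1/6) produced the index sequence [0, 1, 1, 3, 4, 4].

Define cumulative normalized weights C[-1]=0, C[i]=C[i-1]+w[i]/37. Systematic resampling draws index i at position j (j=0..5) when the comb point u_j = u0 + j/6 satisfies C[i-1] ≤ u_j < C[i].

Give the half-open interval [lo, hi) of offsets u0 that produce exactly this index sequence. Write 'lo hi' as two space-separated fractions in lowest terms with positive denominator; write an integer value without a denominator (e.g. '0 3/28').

C = [6/37, 15/37, 16/37, 22/37, 31/37, 1]
j=0 picked index 0: u0 ∈ [0, 6/37)
j=1 picked index 1: u0 ∈ [-1/222, 53/222)
j=2 picked index 1: u0 ∈ [-19/111, 8/111)
j=3 picked index 3: u0 ∈ [-5/74, 7/74)
j=4 picked index 4: u0 ∈ [-8/111, 19/111)
j=5 picked index 4: u0 ∈ [-53/222, 1/222)
intersection: [0, 1/222)

0 1/222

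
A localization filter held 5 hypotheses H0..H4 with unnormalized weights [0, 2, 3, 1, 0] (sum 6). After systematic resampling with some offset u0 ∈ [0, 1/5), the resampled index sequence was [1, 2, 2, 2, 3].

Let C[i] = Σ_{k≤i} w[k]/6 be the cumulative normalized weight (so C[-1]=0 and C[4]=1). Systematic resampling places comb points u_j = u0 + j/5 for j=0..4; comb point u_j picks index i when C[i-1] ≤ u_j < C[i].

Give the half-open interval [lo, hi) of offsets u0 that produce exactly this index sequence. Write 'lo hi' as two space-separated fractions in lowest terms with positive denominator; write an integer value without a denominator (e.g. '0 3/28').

2/15 1/5

C = [0, 1/3, 5/6, 1, 1]
j=0 picked index 1: u0 ∈ [0, 1/3)
j=1 picked index 2: u0 ∈ [2/15, 19/30)
j=2 picked index 2: u0 ∈ [-1/15, 13/30)
j=3 picked index 2: u0 ∈ [-4/15, 7/30)
j=4 picked index 3: u0 ∈ [1/30, 1/5)
intersection: [2/15, 1/5)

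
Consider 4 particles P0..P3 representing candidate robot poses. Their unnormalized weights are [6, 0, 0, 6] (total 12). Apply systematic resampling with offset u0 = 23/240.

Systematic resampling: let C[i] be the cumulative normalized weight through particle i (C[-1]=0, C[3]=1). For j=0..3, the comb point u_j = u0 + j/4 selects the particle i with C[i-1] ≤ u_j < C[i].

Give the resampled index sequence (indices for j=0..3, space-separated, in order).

0 0 3 3

C = [1/2, 1/2, 1/2, 1]
j=0: u_0=23/240 ∈ [0, 1/2) → index 0
j=1: u_1=83/240 ∈ [0, 1/2) → index 0
j=2: u_2=143/240 ∈ [1/2, 1) → index 3
j=3: u_3=203/240 ∈ [1/2, 1) → index 3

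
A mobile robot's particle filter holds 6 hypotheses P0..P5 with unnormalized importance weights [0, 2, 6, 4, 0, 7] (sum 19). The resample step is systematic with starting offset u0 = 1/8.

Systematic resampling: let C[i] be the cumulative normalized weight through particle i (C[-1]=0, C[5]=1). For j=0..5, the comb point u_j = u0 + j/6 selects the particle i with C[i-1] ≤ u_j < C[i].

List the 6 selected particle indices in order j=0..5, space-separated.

2 2 3 3 5 5

C = [0, 2/19, 8/19, 12/19, 12/19, 1]
j=0: u_0=1/8 ∈ [2/19, 8/19) → index 2
j=1: u_1=7/24 ∈ [2/19, 8/19) → index 2
j=2: u_2=11/24 ∈ [8/19, 12/19) → index 3
j=3: u_3=5/8 ∈ [8/19, 12/19) → index 3
j=4: u_4=19/24 ∈ [12/19, 1) → index 5
j=5: u_5=23/24 ∈ [12/19, 1) → index 5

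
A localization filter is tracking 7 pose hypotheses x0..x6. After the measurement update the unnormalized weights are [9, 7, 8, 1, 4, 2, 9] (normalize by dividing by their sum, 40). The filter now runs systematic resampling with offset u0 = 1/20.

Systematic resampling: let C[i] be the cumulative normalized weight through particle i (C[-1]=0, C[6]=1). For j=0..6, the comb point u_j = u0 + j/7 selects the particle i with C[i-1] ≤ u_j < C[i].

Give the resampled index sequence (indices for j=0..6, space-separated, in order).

C = [9/40, 2/5, 3/5, 5/8, 29/40, 31/40, 1]
j=0: u_0=1/20 ∈ [0, 9/40) → index 0
j=1: u_1=27/140 ∈ [0, 9/40) → index 0
j=2: u_2=47/140 ∈ [9/40, 2/5) → index 1
j=3: u_3=67/140 ∈ [2/5, 3/5) → index 2
j=4: u_4=87/140 ∈ [3/5, 5/8) → index 3
j=5: u_5=107/140 ∈ [29/40, 31/40) → index 5
j=6: u_6=127/140 ∈ [31/40, 1) → index 6

0 0 1 2 3 5 6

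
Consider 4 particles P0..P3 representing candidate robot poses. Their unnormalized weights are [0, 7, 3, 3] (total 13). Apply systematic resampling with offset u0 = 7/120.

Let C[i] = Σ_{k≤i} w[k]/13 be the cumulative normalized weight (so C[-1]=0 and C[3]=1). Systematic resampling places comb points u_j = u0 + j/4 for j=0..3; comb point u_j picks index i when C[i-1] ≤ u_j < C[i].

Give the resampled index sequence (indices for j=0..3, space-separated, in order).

C = [0, 7/13, 10/13, 1]
j=0: u_0=7/120 ∈ [0, 7/13) → index 1
j=1: u_1=37/120 ∈ [0, 7/13) → index 1
j=2: u_2=67/120 ∈ [7/13, 10/13) → index 2
j=3: u_3=97/120 ∈ [10/13, 1) → index 3

1 1 2 3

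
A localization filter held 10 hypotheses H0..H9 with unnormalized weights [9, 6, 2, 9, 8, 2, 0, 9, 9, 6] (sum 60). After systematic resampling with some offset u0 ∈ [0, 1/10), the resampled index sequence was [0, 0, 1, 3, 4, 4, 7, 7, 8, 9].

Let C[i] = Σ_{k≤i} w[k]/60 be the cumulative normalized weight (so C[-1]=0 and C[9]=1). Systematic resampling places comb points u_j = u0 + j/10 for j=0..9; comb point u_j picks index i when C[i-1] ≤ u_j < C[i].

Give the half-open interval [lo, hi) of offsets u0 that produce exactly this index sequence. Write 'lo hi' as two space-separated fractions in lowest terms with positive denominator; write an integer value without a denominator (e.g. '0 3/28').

1/30 1/20

C = [3/20, 1/4, 17/60, 13/30, 17/30, 3/5, 3/5, 3/4, 9/10, 1]
j=0 picked index 0: u0 ∈ [0, 3/20)
j=1 picked index 0: u0 ∈ [-1/10, 1/20)
j=2 picked index 1: u0 ∈ [-1/20, 1/20)
j=3 picked index 3: u0 ∈ [-1/60, 2/15)
j=4 picked index 4: u0 ∈ [1/30, 1/6)
j=5 picked index 4: u0 ∈ [-1/15, 1/15)
j=6 picked index 7: u0 ∈ [0, 3/20)
j=7 picked index 7: u0 ∈ [-1/10, 1/20)
j=8 picked index 8: u0 ∈ [-1/20, 1/10)
j=9 picked index 9: u0 ∈ [0, 1/10)
intersection: [1/30, 1/20)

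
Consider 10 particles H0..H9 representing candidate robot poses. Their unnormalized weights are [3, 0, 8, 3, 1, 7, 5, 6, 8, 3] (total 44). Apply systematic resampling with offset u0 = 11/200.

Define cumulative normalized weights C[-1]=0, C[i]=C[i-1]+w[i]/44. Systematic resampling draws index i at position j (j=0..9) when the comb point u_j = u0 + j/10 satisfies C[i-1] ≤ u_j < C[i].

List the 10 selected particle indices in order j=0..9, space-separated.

0 2 3 5 5 6 7 8 8 9

C = [3/44, 3/44, 1/4, 7/22, 15/44, 1/2, 27/44, 3/4, 41/44, 1]
j=0: u_0=11/200 ∈ [0, 3/44) → index 0
j=1: u_1=31/200 ∈ [3/44, 1/4) → index 2
j=2: u_2=51/200 ∈ [1/4, 7/22) → index 3
j=3: u_3=71/200 ∈ [15/44, 1/2) → index 5
j=4: u_4=91/200 ∈ [15/44, 1/2) → index 5
j=5: u_5=111/200 ∈ [1/2, 27/44) → index 6
j=6: u_6=131/200 ∈ [27/44, 3/4) → index 7
j=7: u_7=151/200 ∈ [3/4, 41/44) → index 8
j=8: u_8=171/200 ∈ [3/4, 41/44) → index 8
j=9: u_9=191/200 ∈ [41/44, 1) → index 9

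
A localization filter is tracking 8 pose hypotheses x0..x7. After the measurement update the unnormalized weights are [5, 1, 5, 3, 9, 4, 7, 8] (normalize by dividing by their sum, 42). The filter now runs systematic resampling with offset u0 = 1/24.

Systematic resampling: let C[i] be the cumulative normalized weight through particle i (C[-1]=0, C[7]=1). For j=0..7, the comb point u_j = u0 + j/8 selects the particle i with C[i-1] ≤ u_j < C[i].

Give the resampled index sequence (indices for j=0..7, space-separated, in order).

0 2 3 4 4 6 6 7

C = [5/42, 1/7, 11/42, 1/3, 23/42, 9/14, 17/21, 1]
j=0: u_0=1/24 ∈ [0, 5/42) → index 0
j=1: u_1=1/6 ∈ [1/7, 11/42) → index 2
j=2: u_2=7/24 ∈ [11/42, 1/3) → index 3
j=3: u_3=5/12 ∈ [1/3, 23/42) → index 4
j=4: u_4=13/24 ∈ [1/3, 23/42) → index 4
j=5: u_5=2/3 ∈ [9/14, 17/21) → index 6
j=6: u_6=19/24 ∈ [9/14, 17/21) → index 6
j=7: u_7=11/12 ∈ [17/21, 1) → index 7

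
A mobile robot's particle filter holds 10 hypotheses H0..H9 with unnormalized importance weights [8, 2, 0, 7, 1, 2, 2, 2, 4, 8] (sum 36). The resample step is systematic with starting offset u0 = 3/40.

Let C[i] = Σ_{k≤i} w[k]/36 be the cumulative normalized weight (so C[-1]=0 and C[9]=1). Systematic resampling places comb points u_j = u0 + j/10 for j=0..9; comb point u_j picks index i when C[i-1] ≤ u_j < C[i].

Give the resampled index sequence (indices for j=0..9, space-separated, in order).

0 0 1 3 4 6 8 8 9 9

C = [2/9, 5/18, 5/18, 17/36, 1/2, 5/9, 11/18, 2/3, 7/9, 1]
j=0: u_0=3/40 ∈ [0, 2/9) → index 0
j=1: u_1=7/40 ∈ [0, 2/9) → index 0
j=2: u_2=11/40 ∈ [2/9, 5/18) → index 1
j=3: u_3=3/8 ∈ [5/18, 17/36) → index 3
j=4: u_4=19/40 ∈ [17/36, 1/2) → index 4
j=5: u_5=23/40 ∈ [5/9, 11/18) → index 6
j=6: u_6=27/40 ∈ [2/3, 7/9) → index 8
j=7: u_7=31/40 ∈ [2/3, 7/9) → index 8
j=8: u_8=7/8 ∈ [7/9, 1) → index 9
j=9: u_9=39/40 ∈ [7/9, 1) → index 9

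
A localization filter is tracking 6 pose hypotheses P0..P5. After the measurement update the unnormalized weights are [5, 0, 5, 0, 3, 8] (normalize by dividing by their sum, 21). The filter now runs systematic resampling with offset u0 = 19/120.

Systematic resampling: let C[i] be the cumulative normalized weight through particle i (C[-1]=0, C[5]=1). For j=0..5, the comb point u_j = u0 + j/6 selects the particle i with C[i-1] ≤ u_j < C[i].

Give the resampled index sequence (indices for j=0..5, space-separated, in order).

0 2 4 5 5 5

C = [5/21, 5/21, 10/21, 10/21, 13/21, 1]
j=0: u_0=19/120 ∈ [0, 5/21) → index 0
j=1: u_1=13/40 ∈ [5/21, 10/21) → index 2
j=2: u_2=59/120 ∈ [10/21, 13/21) → index 4
j=3: u_3=79/120 ∈ [13/21, 1) → index 5
j=4: u_4=33/40 ∈ [13/21, 1) → index 5
j=5: u_5=119/120 ∈ [13/21, 1) → index 5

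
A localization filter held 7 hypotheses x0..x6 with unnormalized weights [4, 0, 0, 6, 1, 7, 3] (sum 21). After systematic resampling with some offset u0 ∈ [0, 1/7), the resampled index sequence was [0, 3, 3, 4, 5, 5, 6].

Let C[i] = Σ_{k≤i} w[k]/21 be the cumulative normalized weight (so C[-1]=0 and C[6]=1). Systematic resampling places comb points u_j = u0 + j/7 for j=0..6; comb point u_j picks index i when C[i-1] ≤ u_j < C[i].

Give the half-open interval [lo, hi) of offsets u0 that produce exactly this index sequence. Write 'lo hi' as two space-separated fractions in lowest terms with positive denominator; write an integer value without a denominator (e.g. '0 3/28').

1/21 2/21

C = [4/21, 4/21, 4/21, 10/21, 11/21, 6/7, 1]
j=0 picked index 0: u0 ∈ [0, 4/21)
j=1 picked index 3: u0 ∈ [1/21, 1/3)
j=2 picked index 3: u0 ∈ [-2/21, 4/21)
j=3 picked index 4: u0 ∈ [1/21, 2/21)
j=4 picked index 5: u0 ∈ [-1/21, 2/7)
j=5 picked index 5: u0 ∈ [-4/21, 1/7)
j=6 picked index 6: u0 ∈ [0, 1/7)
intersection: [1/21, 2/21)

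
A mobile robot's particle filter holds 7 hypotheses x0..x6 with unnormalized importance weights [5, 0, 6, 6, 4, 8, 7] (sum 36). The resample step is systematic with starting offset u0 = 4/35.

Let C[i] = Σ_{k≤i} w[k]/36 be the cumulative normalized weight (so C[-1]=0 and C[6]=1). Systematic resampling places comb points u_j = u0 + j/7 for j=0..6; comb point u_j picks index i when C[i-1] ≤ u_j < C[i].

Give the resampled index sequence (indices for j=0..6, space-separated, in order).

C = [5/36, 5/36, 11/36, 17/36, 7/12, 29/36, 1]
j=0: u_0=4/35 ∈ [0, 5/36) → index 0
j=1: u_1=9/35 ∈ [5/36, 11/36) → index 2
j=2: u_2=2/5 ∈ [11/36, 17/36) → index 3
j=3: u_3=19/35 ∈ [17/36, 7/12) → index 4
j=4: u_4=24/35 ∈ [7/12, 29/36) → index 5
j=5: u_5=29/35 ∈ [29/36, 1) → index 6
j=6: u_6=34/35 ∈ [29/36, 1) → index 6

0 2 3 4 5 6 6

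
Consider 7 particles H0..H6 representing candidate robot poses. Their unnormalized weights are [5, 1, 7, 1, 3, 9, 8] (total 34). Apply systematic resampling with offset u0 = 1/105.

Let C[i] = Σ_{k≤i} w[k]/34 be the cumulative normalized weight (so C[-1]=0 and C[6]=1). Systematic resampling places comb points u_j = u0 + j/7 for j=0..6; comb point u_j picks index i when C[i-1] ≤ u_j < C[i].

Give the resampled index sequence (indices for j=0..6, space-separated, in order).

C = [5/34, 3/17, 13/34, 7/17, 1/2, 13/17, 1]
j=0: u_0=1/105 ∈ [0, 5/34) → index 0
j=1: u_1=16/105 ∈ [5/34, 3/17) → index 1
j=2: u_2=31/105 ∈ [3/17, 13/34) → index 2
j=3: u_3=46/105 ∈ [7/17, 1/2) → index 4
j=4: u_4=61/105 ∈ [1/2, 13/17) → index 5
j=5: u_5=76/105 ∈ [1/2, 13/17) → index 5
j=6: u_6=13/15 ∈ [13/17, 1) → index 6

0 1 2 4 5 5 6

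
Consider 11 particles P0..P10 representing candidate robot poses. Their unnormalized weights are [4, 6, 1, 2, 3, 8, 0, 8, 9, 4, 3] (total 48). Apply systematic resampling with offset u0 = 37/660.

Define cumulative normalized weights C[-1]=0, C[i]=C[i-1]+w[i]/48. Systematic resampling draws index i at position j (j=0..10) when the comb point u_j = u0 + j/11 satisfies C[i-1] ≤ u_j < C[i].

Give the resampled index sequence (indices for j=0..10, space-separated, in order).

C = [1/12, 5/24, 11/48, 13/48, 1/3, 1/2, 1/2, 2/3, 41/48, 15/16, 1]
j=0: u_0=37/660 ∈ [0, 1/12) → index 0
j=1: u_1=97/660 ∈ [1/12, 5/24) → index 1
j=2: u_2=157/660 ∈ [11/48, 13/48) → index 3
j=3: u_3=217/660 ∈ [13/48, 1/3) → index 4
j=4: u_4=277/660 ∈ [1/3, 1/2) → index 5
j=5: u_5=337/660 ∈ [1/2, 2/3) → index 7
j=6: u_6=397/660 ∈ [1/2, 2/3) → index 7
j=7: u_7=457/660 ∈ [2/3, 41/48) → index 8
j=8: u_8=47/60 ∈ [2/3, 41/48) → index 8
j=9: u_9=577/660 ∈ [41/48, 15/16) → index 9
j=10: u_10=637/660 ∈ [15/16, 1) → index 10

0 1 3 4 5 7 7 8 8 9 10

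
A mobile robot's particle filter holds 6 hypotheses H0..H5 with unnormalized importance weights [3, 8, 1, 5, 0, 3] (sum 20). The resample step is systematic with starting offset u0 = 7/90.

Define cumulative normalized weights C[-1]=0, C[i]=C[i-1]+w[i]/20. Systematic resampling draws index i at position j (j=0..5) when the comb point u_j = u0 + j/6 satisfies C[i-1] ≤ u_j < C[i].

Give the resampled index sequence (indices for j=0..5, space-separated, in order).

0 1 1 2 3 5

C = [3/20, 11/20, 3/5, 17/20, 17/20, 1]
j=0: u_0=7/90 ∈ [0, 3/20) → index 0
j=1: u_1=11/45 ∈ [3/20, 11/20) → index 1
j=2: u_2=37/90 ∈ [3/20, 11/20) → index 1
j=3: u_3=26/45 ∈ [11/20, 3/5) → index 2
j=4: u_4=67/90 ∈ [3/5, 17/20) → index 3
j=5: u_5=41/45 ∈ [17/20, 1) → index 5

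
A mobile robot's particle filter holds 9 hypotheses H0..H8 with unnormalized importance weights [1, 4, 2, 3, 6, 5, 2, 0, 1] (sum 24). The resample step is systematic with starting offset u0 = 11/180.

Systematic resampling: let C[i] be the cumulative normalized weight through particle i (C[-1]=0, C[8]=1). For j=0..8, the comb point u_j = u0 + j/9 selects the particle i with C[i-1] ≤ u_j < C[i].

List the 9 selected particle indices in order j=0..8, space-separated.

1 1 2 3 4 4 5 5 6

C = [1/24, 5/24, 7/24, 5/12, 2/3, 7/8, 23/24, 23/24, 1]
j=0: u_0=11/180 ∈ [1/24, 5/24) → index 1
j=1: u_1=31/180 ∈ [1/24, 5/24) → index 1
j=2: u_2=17/60 ∈ [5/24, 7/24) → index 2
j=3: u_3=71/180 ∈ [7/24, 5/12) → index 3
j=4: u_4=91/180 ∈ [5/12, 2/3) → index 4
j=5: u_5=37/60 ∈ [5/12, 2/3) → index 4
j=6: u_6=131/180 ∈ [2/3, 7/8) → index 5
j=7: u_7=151/180 ∈ [2/3, 7/8) → index 5
j=8: u_8=19/20 ∈ [7/8, 23/24) → index 6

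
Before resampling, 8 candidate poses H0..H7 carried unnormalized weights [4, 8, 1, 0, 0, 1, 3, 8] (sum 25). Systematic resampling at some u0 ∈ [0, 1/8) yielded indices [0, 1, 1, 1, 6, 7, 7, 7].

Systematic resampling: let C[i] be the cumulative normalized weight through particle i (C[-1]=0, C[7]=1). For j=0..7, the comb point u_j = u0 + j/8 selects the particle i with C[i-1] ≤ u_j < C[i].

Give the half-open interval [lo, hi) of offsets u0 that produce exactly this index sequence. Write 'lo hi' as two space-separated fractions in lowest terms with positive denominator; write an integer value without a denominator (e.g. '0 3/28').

C = [4/25, 12/25, 13/25, 13/25, 13/25, 14/25, 17/25, 1]
j=0 picked index 0: u0 ∈ [0, 4/25)
j=1 picked index 1: u0 ∈ [7/200, 71/200)
j=2 picked index 1: u0 ∈ [-9/100, 23/100)
j=3 picked index 1: u0 ∈ [-43/200, 21/200)
j=4 picked index 6: u0 ∈ [3/50, 9/50)
j=5 picked index 7: u0 ∈ [11/200, 3/8)
j=6 picked index 7: u0 ∈ [-7/100, 1/4)
j=7 picked index 7: u0 ∈ [-39/200, 1/8)
intersection: [3/50, 21/200)

3/50 21/200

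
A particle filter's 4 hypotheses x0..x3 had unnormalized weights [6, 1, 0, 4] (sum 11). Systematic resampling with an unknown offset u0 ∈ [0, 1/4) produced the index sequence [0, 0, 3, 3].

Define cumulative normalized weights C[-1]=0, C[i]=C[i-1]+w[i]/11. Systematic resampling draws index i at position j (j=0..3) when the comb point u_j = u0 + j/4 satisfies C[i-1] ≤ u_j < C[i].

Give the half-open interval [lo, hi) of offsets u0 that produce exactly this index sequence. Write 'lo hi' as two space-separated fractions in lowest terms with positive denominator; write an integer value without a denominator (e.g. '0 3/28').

C = [6/11, 7/11, 7/11, 1]
j=0 picked index 0: u0 ∈ [0, 6/11)
j=1 picked index 0: u0 ∈ [-1/4, 13/44)
j=2 picked index 3: u0 ∈ [3/22, 1/2)
j=3 picked index 3: u0 ∈ [-5/44, 1/4)
intersection: [3/22, 1/4)

3/22 1/4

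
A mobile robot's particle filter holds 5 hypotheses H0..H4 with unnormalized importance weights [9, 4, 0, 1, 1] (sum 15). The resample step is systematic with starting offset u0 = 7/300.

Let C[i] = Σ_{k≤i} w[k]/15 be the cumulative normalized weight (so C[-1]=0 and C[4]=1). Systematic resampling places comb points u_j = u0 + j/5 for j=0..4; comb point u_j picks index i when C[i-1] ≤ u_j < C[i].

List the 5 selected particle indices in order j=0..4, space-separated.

0 0 0 1 1

C = [3/5, 13/15, 13/15, 14/15, 1]
j=0: u_0=7/300 ∈ [0, 3/5) → index 0
j=1: u_1=67/300 ∈ [0, 3/5) → index 0
j=2: u_2=127/300 ∈ [0, 3/5) → index 0
j=3: u_3=187/300 ∈ [3/5, 13/15) → index 1
j=4: u_4=247/300 ∈ [3/5, 13/15) → index 1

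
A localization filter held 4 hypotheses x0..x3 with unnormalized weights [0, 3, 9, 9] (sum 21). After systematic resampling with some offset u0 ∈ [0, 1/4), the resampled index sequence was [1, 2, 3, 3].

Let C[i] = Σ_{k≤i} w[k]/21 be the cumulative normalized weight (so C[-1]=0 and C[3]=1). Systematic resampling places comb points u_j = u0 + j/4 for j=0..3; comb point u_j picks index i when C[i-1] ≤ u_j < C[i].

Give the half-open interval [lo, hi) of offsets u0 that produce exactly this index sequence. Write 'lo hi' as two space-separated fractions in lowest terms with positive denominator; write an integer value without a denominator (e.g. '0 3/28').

C = [0, 1/7, 4/7, 1]
j=0 picked index 1: u0 ∈ [0, 1/7)
j=1 picked index 2: u0 ∈ [-3/28, 9/28)
j=2 picked index 3: u0 ∈ [1/14, 1/2)
j=3 picked index 3: u0 ∈ [-5/28, 1/4)
intersection: [1/14, 1/7)

1/14 1/7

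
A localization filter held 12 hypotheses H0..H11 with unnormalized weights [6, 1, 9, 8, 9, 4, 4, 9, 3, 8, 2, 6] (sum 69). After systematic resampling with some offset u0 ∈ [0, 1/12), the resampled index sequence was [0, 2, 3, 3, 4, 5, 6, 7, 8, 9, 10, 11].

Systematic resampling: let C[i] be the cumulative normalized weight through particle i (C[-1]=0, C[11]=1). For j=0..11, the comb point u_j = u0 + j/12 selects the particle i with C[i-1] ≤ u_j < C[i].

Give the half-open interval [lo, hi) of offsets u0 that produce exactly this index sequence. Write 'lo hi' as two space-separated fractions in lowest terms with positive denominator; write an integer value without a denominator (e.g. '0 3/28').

C = [2/23, 7/69, 16/69, 8/23, 11/23, 37/69, 41/69, 50/69, 53/69, 61/69, 21/23, 1]
j=0 picked index 0: u0 ∈ [0, 2/23)
j=1 picked index 2: u0 ∈ [5/276, 41/276)
j=2 picked index 3: u0 ∈ [3/46, 25/138)
j=3 picked index 3: u0 ∈ [-5/276, 9/92)
j=4 picked index 4: u0 ∈ [1/69, 10/69)
j=5 picked index 5: u0 ∈ [17/276, 11/92)
j=6 picked index 6: u0 ∈ [5/138, 13/138)
j=7 picked index 7: u0 ∈ [1/92, 13/92)
j=8 picked index 8: u0 ∈ [4/69, 7/69)
j=9 picked index 9: u0 ∈ [5/276, 37/276)
j=10 picked index 10: u0 ∈ [7/138, 11/138)
j=11 picked index 11: u0 ∈ [-1/276, 1/12)
intersection: [3/46, 11/138)

3/46 11/138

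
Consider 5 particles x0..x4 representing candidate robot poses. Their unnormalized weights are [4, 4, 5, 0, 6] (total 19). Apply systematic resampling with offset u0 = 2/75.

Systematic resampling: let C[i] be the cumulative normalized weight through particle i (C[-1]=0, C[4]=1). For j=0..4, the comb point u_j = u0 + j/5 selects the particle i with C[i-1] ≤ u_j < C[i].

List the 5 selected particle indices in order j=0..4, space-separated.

0 1 2 2 4

C = [4/19, 8/19, 13/19, 13/19, 1]
j=0: u_0=2/75 ∈ [0, 4/19) → index 0
j=1: u_1=17/75 ∈ [4/19, 8/19) → index 1
j=2: u_2=32/75 ∈ [8/19, 13/19) → index 2
j=3: u_3=47/75 ∈ [8/19, 13/19) → index 2
j=4: u_4=62/75 ∈ [13/19, 1) → index 4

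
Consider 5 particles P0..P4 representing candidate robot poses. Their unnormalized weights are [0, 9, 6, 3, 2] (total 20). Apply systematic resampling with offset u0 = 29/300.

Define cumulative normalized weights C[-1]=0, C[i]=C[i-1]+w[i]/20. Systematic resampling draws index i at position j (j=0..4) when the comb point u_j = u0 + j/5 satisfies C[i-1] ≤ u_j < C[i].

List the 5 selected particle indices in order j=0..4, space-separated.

1 1 2 2 3

C = [0, 9/20, 3/4, 9/10, 1]
j=0: u_0=29/300 ∈ [0, 9/20) → index 1
j=1: u_1=89/300 ∈ [0, 9/20) → index 1
j=2: u_2=149/300 ∈ [9/20, 3/4) → index 2
j=3: u_3=209/300 ∈ [9/20, 3/4) → index 2
j=4: u_4=269/300 ∈ [3/4, 9/10) → index 3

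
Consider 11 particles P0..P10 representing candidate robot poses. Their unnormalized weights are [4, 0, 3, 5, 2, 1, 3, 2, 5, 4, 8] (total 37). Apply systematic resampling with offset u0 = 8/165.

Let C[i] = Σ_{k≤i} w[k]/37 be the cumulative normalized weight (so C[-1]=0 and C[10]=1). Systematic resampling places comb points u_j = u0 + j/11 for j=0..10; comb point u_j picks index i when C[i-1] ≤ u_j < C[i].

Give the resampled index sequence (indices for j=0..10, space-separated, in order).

C = [4/37, 4/37, 7/37, 12/37, 14/37, 15/37, 18/37, 20/37, 25/37, 29/37, 1]
j=0: u_0=8/165 ∈ [0, 4/37) → index 0
j=1: u_1=23/165 ∈ [4/37, 7/37) → index 2
j=2: u_2=38/165 ∈ [7/37, 12/37) → index 3
j=3: u_3=53/165 ∈ [7/37, 12/37) → index 3
j=4: u_4=68/165 ∈ [15/37, 18/37) → index 6
j=5: u_5=83/165 ∈ [18/37, 20/37) → index 7
j=6: u_6=98/165 ∈ [20/37, 25/37) → index 8
j=7: u_7=113/165 ∈ [25/37, 29/37) → index 9
j=8: u_8=128/165 ∈ [25/37, 29/37) → index 9
j=9: u_9=13/15 ∈ [29/37, 1) → index 10
j=10: u_10=158/165 ∈ [29/37, 1) → index 10

0 2 3 3 6 7 8 9 9 10 10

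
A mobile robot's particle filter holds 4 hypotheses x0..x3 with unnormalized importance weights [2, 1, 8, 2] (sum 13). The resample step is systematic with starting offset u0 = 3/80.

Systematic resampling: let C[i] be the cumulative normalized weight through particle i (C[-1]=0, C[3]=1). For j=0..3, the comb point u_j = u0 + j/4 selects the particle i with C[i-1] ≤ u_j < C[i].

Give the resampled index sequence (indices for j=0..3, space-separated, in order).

C = [2/13, 3/13, 11/13, 1]
j=0: u_0=3/80 ∈ [0, 2/13) → index 0
j=1: u_1=23/80 ∈ [3/13, 11/13) → index 2
j=2: u_2=43/80 ∈ [3/13, 11/13) → index 2
j=3: u_3=63/80 ∈ [3/13, 11/13) → index 2

0 2 2 2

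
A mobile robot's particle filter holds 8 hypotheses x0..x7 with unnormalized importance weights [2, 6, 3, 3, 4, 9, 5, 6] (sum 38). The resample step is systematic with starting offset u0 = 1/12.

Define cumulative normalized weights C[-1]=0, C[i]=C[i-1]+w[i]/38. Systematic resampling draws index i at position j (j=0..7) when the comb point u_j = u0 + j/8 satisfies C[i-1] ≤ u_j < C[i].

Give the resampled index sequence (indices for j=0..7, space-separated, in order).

1 1 3 4 5 5 6 7

C = [1/19, 4/19, 11/38, 7/19, 9/19, 27/38, 16/19, 1]
j=0: u_0=1/12 ∈ [1/19, 4/19) → index 1
j=1: u_1=5/24 ∈ [1/19, 4/19) → index 1
j=2: u_2=1/3 ∈ [11/38, 7/19) → index 3
j=3: u_3=11/24 ∈ [7/19, 9/19) → index 4
j=4: u_4=7/12 ∈ [9/19, 27/38) → index 5
j=5: u_5=17/24 ∈ [9/19, 27/38) → index 5
j=6: u_6=5/6 ∈ [27/38, 16/19) → index 6
j=7: u_7=23/24 ∈ [16/19, 1) → index 7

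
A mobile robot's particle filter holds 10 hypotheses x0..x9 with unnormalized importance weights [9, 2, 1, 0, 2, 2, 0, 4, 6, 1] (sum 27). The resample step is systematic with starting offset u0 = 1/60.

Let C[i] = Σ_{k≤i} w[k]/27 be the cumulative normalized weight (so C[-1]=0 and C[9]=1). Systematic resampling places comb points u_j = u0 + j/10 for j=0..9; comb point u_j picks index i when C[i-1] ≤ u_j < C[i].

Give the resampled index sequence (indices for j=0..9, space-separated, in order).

C = [1/3, 11/27, 4/9, 4/9, 14/27, 16/27, 16/27, 20/27, 26/27, 1]
j=0: u_0=1/60 ∈ [0, 1/3) → index 0
j=1: u_1=7/60 ∈ [0, 1/3) → index 0
j=2: u_2=13/60 ∈ [0, 1/3) → index 0
j=3: u_3=19/60 ∈ [0, 1/3) → index 0
j=4: u_4=5/12 ∈ [11/27, 4/9) → index 2
j=5: u_5=31/60 ∈ [4/9, 14/27) → index 4
j=6: u_6=37/60 ∈ [16/27, 20/27) → index 7
j=7: u_7=43/60 ∈ [16/27, 20/27) → index 7
j=8: u_8=49/60 ∈ [20/27, 26/27) → index 8
j=9: u_9=11/12 ∈ [20/27, 26/27) → index 8

0 0 0 0 2 4 7 7 8 8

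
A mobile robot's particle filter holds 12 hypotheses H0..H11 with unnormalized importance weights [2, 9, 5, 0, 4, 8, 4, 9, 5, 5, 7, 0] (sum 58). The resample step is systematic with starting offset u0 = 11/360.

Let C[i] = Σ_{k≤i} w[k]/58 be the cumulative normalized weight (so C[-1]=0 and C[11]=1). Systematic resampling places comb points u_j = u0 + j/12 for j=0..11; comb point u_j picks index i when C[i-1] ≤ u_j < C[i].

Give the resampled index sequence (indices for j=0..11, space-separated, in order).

C = [1/29, 11/58, 8/29, 8/29, 10/29, 14/29, 16/29, 41/58, 23/29, 51/58, 1, 1]
j=0: u_0=11/360 ∈ [0, 1/29) → index 0
j=1: u_1=41/360 ∈ [1/29, 11/58) → index 1
j=2: u_2=71/360 ∈ [11/58, 8/29) → index 2
j=3: u_3=101/360 ∈ [8/29, 10/29) → index 4
j=4: u_4=131/360 ∈ [10/29, 14/29) → index 5
j=5: u_5=161/360 ∈ [10/29, 14/29) → index 5
j=6: u_6=191/360 ∈ [14/29, 16/29) → index 6
j=7: u_7=221/360 ∈ [16/29, 41/58) → index 7
j=8: u_8=251/360 ∈ [16/29, 41/58) → index 7
j=9: u_9=281/360 ∈ [41/58, 23/29) → index 8
j=10: u_10=311/360 ∈ [23/29, 51/58) → index 9
j=11: u_11=341/360 ∈ [51/58, 1) → index 10

0 1 2 4 5 5 6 7 7 8 9 10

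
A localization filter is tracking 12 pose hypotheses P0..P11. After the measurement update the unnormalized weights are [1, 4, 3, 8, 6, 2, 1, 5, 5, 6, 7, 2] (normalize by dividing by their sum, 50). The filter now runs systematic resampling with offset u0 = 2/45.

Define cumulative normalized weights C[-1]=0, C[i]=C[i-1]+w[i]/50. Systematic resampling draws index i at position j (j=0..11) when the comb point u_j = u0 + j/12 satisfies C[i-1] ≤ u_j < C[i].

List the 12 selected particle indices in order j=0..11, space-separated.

C = [1/50, 1/10, 4/25, 8/25, 11/25, 12/25, 1/2, 3/5, 7/10, 41/50, 24/25, 1]
j=0: u_0=2/45 ∈ [1/50, 1/10) → index 1
j=1: u_1=23/180 ∈ [1/10, 4/25) → index 2
j=2: u_2=19/90 ∈ [4/25, 8/25) → index 3
j=3: u_3=53/180 ∈ [4/25, 8/25) → index 3
j=4: u_4=17/45 ∈ [8/25, 11/25) → index 4
j=5: u_5=83/180 ∈ [11/25, 12/25) → index 5
j=6: u_6=49/90 ∈ [1/2, 3/5) → index 7
j=7: u_7=113/180 ∈ [3/5, 7/10) → index 8
j=8: u_8=32/45 ∈ [7/10, 41/50) → index 9
j=9: u_9=143/180 ∈ [7/10, 41/50) → index 9
j=10: u_10=79/90 ∈ [41/50, 24/25) → index 10
j=11: u_11=173/180 ∈ [24/25, 1) → index 11

1 2 3 3 4 5 7 8 9 9 10 11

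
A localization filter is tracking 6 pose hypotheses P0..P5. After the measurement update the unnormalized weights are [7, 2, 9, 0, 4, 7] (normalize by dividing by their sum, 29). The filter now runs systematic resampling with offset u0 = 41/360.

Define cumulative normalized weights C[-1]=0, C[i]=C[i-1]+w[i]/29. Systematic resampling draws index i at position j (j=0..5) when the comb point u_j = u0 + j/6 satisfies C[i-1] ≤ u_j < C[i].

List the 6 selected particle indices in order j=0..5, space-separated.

C = [7/29, 9/29, 18/29, 18/29, 22/29, 1]
j=0: u_0=41/360 ∈ [0, 7/29) → index 0
j=1: u_1=101/360 ∈ [7/29, 9/29) → index 1
j=2: u_2=161/360 ∈ [9/29, 18/29) → index 2
j=3: u_3=221/360 ∈ [9/29, 18/29) → index 2
j=4: u_4=281/360 ∈ [22/29, 1) → index 5
j=5: u_5=341/360 ∈ [22/29, 1) → index 5

0 1 2 2 5 5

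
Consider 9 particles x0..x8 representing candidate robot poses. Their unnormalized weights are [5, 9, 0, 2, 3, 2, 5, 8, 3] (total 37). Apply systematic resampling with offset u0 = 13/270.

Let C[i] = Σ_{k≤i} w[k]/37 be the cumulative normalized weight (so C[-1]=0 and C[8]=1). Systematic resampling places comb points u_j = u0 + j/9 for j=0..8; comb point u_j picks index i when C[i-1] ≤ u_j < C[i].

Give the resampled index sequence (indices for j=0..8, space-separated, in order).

C = [5/37, 14/37, 14/37, 16/37, 19/37, 21/37, 26/37, 34/37, 1]
j=0: u_0=13/270 ∈ [0, 5/37) → index 0
j=1: u_1=43/270 ∈ [5/37, 14/37) → index 1
j=2: u_2=73/270 ∈ [5/37, 14/37) → index 1
j=3: u_3=103/270 ∈ [14/37, 16/37) → index 3
j=4: u_4=133/270 ∈ [16/37, 19/37) → index 4
j=5: u_5=163/270 ∈ [21/37, 26/37) → index 6
j=6: u_6=193/270 ∈ [26/37, 34/37) → index 7
j=7: u_7=223/270 ∈ [26/37, 34/37) → index 7
j=8: u_8=253/270 ∈ [34/37, 1) → index 8

0 1 1 3 4 6 7 7 8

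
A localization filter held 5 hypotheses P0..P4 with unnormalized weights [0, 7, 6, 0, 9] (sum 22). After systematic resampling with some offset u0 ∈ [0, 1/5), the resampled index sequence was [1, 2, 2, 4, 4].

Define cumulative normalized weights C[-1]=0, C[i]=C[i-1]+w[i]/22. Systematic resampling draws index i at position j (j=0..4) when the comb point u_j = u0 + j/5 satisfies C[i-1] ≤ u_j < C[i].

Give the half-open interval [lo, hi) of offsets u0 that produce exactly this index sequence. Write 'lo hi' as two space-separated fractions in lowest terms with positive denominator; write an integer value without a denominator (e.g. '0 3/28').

13/110 21/110

C = [0, 7/22, 13/22, 13/22, 1]
j=0 picked index 1: u0 ∈ [0, 7/22)
j=1 picked index 2: u0 ∈ [13/110, 43/110)
j=2 picked index 2: u0 ∈ [-9/110, 21/110)
j=3 picked index 4: u0 ∈ [-1/110, 2/5)
j=4 picked index 4: u0 ∈ [-23/110, 1/5)
intersection: [13/110, 21/110)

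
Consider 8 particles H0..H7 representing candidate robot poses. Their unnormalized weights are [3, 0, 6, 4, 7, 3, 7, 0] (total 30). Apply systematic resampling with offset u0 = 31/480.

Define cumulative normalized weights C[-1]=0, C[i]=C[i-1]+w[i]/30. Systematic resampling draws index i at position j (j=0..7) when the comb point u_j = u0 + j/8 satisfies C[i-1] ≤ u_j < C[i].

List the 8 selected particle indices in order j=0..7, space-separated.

0 2 3 4 4 5 6 6

C = [1/10, 1/10, 3/10, 13/30, 2/3, 23/30, 1, 1]
j=0: u_0=31/480 ∈ [0, 1/10) → index 0
j=1: u_1=91/480 ∈ [1/10, 3/10) → index 2
j=2: u_2=151/480 ∈ [3/10, 13/30) → index 3
j=3: u_3=211/480 ∈ [13/30, 2/3) → index 4
j=4: u_4=271/480 ∈ [13/30, 2/3) → index 4
j=5: u_5=331/480 ∈ [2/3, 23/30) → index 5
j=6: u_6=391/480 ∈ [23/30, 1) → index 6
j=7: u_7=451/480 ∈ [23/30, 1) → index 6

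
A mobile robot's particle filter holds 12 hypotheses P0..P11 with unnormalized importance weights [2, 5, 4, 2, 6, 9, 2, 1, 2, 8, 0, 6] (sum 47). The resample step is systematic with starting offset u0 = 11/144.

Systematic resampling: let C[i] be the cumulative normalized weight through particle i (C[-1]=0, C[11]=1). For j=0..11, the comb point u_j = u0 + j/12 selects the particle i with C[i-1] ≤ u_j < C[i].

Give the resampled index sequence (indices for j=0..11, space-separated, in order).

C = [2/47, 7/47, 11/47, 13/47, 19/47, 28/47, 30/47, 31/47, 33/47, 41/47, 41/47, 1]
j=0: u_0=11/144 ∈ [2/47, 7/47) → index 1
j=1: u_1=23/144 ∈ [7/47, 11/47) → index 2
j=2: u_2=35/144 ∈ [11/47, 13/47) → index 3
j=3: u_3=47/144 ∈ [13/47, 19/47) → index 4
j=4: u_4=59/144 ∈ [19/47, 28/47) → index 5
j=5: u_5=71/144 ∈ [19/47, 28/47) → index 5
j=6: u_6=83/144 ∈ [19/47, 28/47) → index 5
j=7: u_7=95/144 ∈ [31/47, 33/47) → index 8
j=8: u_8=107/144 ∈ [33/47, 41/47) → index 9
j=9: u_9=119/144 ∈ [33/47, 41/47) → index 9
j=10: u_10=131/144 ∈ [41/47, 1) → index 11
j=11: u_11=143/144 ∈ [41/47, 1) → index 11

1 2 3 4 5 5 5 8 9 9 11 11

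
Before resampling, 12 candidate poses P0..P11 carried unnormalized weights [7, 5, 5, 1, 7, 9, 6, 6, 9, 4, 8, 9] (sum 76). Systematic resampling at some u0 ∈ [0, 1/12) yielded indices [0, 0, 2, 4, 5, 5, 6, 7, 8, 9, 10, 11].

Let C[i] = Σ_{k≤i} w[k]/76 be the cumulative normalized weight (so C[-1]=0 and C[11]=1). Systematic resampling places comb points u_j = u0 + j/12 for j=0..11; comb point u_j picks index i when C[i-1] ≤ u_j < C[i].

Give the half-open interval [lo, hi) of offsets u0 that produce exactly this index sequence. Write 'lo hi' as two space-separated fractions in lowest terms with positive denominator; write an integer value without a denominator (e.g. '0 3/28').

0 1/114

C = [7/76, 3/19, 17/76, 9/38, 25/76, 17/38, 10/19, 23/38, 55/76, 59/76, 67/76, 1]
j=0 picked index 0: u0 ∈ [0, 7/76)
j=1 picked index 0: u0 ∈ [-1/12, 1/114)
j=2 picked index 2: u0 ∈ [-1/114, 13/228)
j=3 picked index 4: u0 ∈ [-1/76, 3/38)
j=4 picked index 5: u0 ∈ [-1/228, 13/114)
j=5 picked index 5: u0 ∈ [-5/57, 7/228)
j=6 picked index 6: u0 ∈ [-1/19, 1/38)
j=7 picked index 7: u0 ∈ [-13/228, 5/228)
j=8 picked index 8: u0 ∈ [-7/114, 13/228)
j=9 picked index 9: u0 ∈ [-1/38, 1/38)
j=10 picked index 10: u0 ∈ [-13/228, 11/228)
j=11 picked index 11: u0 ∈ [-2/57, 1/12)
intersection: [0, 1/114)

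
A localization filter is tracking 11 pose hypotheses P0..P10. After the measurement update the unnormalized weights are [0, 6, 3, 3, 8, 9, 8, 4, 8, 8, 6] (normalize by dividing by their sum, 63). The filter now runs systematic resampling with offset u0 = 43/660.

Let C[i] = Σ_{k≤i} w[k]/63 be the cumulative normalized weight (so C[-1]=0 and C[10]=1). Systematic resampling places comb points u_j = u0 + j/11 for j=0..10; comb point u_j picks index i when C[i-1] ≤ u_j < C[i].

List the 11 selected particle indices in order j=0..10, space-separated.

C = [0, 2/21, 1/7, 4/21, 20/63, 29/63, 37/63, 41/63, 7/9, 19/21, 1]
j=0: u_0=43/660 ∈ [0, 2/21) → index 1
j=1: u_1=103/660 ∈ [1/7, 4/21) → index 3
j=2: u_2=163/660 ∈ [4/21, 20/63) → index 4
j=3: u_3=223/660 ∈ [20/63, 29/63) → index 5
j=4: u_4=283/660 ∈ [20/63, 29/63) → index 5
j=5: u_5=343/660 ∈ [29/63, 37/63) → index 6
j=6: u_6=403/660 ∈ [37/63, 41/63) → index 7
j=7: u_7=463/660 ∈ [41/63, 7/9) → index 8
j=8: u_8=523/660 ∈ [7/9, 19/21) → index 9
j=9: u_9=53/60 ∈ [7/9, 19/21) → index 9
j=10: u_10=643/660 ∈ [19/21, 1) → index 10

1 3 4 5 5 6 7 8 9 9 10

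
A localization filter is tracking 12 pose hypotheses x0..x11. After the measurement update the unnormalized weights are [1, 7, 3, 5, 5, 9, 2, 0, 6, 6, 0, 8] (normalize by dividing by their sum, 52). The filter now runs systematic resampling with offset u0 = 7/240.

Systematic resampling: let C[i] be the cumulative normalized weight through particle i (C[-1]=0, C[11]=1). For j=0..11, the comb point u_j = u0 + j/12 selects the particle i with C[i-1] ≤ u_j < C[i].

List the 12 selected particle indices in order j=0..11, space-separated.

1 1 2 3 4 5 5 6 8 9 11 11

C = [1/52, 2/13, 11/52, 4/13, 21/52, 15/26, 8/13, 8/13, 19/26, 11/13, 11/13, 1]
j=0: u_0=7/240 ∈ [1/52, 2/13) → index 1
j=1: u_1=9/80 ∈ [1/52, 2/13) → index 1
j=2: u_2=47/240 ∈ [2/13, 11/52) → index 2
j=3: u_3=67/240 ∈ [11/52, 4/13) → index 3
j=4: u_4=29/80 ∈ [4/13, 21/52) → index 4
j=5: u_5=107/240 ∈ [21/52, 15/26) → index 5
j=6: u_6=127/240 ∈ [21/52, 15/26) → index 5
j=7: u_7=49/80 ∈ [15/26, 8/13) → index 6
j=8: u_8=167/240 ∈ [8/13, 19/26) → index 8
j=9: u_9=187/240 ∈ [19/26, 11/13) → index 9
j=10: u_10=69/80 ∈ [11/13, 1) → index 11
j=11: u_11=227/240 ∈ [11/13, 1) → index 11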